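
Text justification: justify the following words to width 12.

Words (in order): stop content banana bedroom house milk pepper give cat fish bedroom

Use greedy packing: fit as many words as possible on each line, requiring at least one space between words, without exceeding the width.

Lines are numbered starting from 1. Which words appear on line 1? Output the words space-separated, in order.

Answer: stop content

Derivation:
Line 1: ['stop', 'content'] (min_width=12, slack=0)
Line 2: ['banana'] (min_width=6, slack=6)
Line 3: ['bedroom'] (min_width=7, slack=5)
Line 4: ['house', 'milk'] (min_width=10, slack=2)
Line 5: ['pepper', 'give'] (min_width=11, slack=1)
Line 6: ['cat', 'fish'] (min_width=8, slack=4)
Line 7: ['bedroom'] (min_width=7, slack=5)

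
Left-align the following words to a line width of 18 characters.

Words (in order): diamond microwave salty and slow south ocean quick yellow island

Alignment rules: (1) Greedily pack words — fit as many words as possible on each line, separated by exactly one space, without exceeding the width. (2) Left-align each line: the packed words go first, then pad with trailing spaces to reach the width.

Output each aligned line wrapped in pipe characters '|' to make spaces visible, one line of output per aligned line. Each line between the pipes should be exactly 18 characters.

Line 1: ['diamond', 'microwave'] (min_width=17, slack=1)
Line 2: ['salty', 'and', 'slow'] (min_width=14, slack=4)
Line 3: ['south', 'ocean', 'quick'] (min_width=17, slack=1)
Line 4: ['yellow', 'island'] (min_width=13, slack=5)

Answer: |diamond microwave |
|salty and slow    |
|south ocean quick |
|yellow island     |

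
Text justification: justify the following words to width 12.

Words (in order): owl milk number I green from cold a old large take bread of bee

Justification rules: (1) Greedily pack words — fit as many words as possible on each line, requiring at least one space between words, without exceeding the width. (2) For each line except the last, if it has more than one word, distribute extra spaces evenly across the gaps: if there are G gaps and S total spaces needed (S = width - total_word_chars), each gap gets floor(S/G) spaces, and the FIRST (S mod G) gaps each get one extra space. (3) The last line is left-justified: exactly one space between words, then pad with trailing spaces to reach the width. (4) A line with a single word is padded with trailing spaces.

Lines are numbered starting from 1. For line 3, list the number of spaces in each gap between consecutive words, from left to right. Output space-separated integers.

Answer: 3

Derivation:
Line 1: ['owl', 'milk'] (min_width=8, slack=4)
Line 2: ['number', 'I'] (min_width=8, slack=4)
Line 3: ['green', 'from'] (min_width=10, slack=2)
Line 4: ['cold', 'a', 'old'] (min_width=10, slack=2)
Line 5: ['large', 'take'] (min_width=10, slack=2)
Line 6: ['bread', 'of', 'bee'] (min_width=12, slack=0)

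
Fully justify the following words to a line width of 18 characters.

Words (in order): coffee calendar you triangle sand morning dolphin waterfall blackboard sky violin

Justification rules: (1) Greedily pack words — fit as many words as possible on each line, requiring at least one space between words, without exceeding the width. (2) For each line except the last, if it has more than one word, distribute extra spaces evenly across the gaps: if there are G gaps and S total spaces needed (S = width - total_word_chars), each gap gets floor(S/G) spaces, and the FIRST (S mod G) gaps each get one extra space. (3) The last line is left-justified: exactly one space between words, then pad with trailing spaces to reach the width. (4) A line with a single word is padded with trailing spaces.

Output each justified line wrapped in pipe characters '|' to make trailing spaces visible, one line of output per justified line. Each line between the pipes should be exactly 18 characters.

Answer: |coffee    calendar|
|you  triangle sand|
|morning    dolphin|
|waterfall         |
|blackboard     sky|
|violin            |

Derivation:
Line 1: ['coffee', 'calendar'] (min_width=15, slack=3)
Line 2: ['you', 'triangle', 'sand'] (min_width=17, slack=1)
Line 3: ['morning', 'dolphin'] (min_width=15, slack=3)
Line 4: ['waterfall'] (min_width=9, slack=9)
Line 5: ['blackboard', 'sky'] (min_width=14, slack=4)
Line 6: ['violin'] (min_width=6, slack=12)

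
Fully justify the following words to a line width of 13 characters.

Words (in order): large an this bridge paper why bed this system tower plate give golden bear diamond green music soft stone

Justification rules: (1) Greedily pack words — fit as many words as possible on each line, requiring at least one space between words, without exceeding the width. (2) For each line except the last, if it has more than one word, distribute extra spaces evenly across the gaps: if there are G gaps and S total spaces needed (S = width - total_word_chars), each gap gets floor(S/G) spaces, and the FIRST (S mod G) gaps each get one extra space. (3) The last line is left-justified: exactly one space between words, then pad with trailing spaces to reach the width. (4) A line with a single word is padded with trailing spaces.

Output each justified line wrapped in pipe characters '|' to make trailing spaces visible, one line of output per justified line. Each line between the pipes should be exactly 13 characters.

Answer: |large an this|
|bridge  paper|
|why  bed this|
|system  tower|
|plate    give|
|golden   bear|
|diamond green|
|music    soft|
|stone        |

Derivation:
Line 1: ['large', 'an', 'this'] (min_width=13, slack=0)
Line 2: ['bridge', 'paper'] (min_width=12, slack=1)
Line 3: ['why', 'bed', 'this'] (min_width=12, slack=1)
Line 4: ['system', 'tower'] (min_width=12, slack=1)
Line 5: ['plate', 'give'] (min_width=10, slack=3)
Line 6: ['golden', 'bear'] (min_width=11, slack=2)
Line 7: ['diamond', 'green'] (min_width=13, slack=0)
Line 8: ['music', 'soft'] (min_width=10, slack=3)
Line 9: ['stone'] (min_width=5, slack=8)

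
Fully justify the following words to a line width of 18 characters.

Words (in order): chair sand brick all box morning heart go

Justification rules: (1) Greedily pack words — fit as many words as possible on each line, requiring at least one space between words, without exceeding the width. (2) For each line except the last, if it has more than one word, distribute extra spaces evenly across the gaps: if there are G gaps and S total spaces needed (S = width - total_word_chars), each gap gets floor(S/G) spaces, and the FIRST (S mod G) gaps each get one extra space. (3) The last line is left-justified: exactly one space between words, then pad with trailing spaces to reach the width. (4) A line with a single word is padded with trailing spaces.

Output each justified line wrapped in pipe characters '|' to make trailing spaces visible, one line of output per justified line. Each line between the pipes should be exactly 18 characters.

Answer: |chair  sand  brick|
|all   box  morning|
|heart go          |

Derivation:
Line 1: ['chair', 'sand', 'brick'] (min_width=16, slack=2)
Line 2: ['all', 'box', 'morning'] (min_width=15, slack=3)
Line 3: ['heart', 'go'] (min_width=8, slack=10)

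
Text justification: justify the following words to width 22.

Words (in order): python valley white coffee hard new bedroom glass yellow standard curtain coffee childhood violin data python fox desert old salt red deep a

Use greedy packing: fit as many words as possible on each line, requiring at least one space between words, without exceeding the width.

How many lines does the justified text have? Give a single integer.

Line 1: ['python', 'valley', 'white'] (min_width=19, slack=3)
Line 2: ['coffee', 'hard', 'new'] (min_width=15, slack=7)
Line 3: ['bedroom', 'glass', 'yellow'] (min_width=20, slack=2)
Line 4: ['standard', 'curtain'] (min_width=16, slack=6)
Line 5: ['coffee', 'childhood'] (min_width=16, slack=6)
Line 6: ['violin', 'data', 'python', 'fox'] (min_width=22, slack=0)
Line 7: ['desert', 'old', 'salt', 'red'] (min_width=19, slack=3)
Line 8: ['deep', 'a'] (min_width=6, slack=16)
Total lines: 8

Answer: 8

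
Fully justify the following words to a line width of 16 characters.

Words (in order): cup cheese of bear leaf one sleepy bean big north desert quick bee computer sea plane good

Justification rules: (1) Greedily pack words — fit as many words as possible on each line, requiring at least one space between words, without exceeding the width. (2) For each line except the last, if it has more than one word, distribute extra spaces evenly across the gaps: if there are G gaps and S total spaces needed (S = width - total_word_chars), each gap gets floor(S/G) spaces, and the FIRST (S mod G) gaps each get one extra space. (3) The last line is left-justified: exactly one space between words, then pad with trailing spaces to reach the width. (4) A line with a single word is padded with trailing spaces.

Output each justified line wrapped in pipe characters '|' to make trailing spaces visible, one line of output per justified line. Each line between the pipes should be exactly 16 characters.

Line 1: ['cup', 'cheese', 'of'] (min_width=13, slack=3)
Line 2: ['bear', 'leaf', 'one'] (min_width=13, slack=3)
Line 3: ['sleepy', 'bean', 'big'] (min_width=15, slack=1)
Line 4: ['north', 'desert'] (min_width=12, slack=4)
Line 5: ['quick', 'bee'] (min_width=9, slack=7)
Line 6: ['computer', 'sea'] (min_width=12, slack=4)
Line 7: ['plane', 'good'] (min_width=10, slack=6)

Answer: |cup   cheese  of|
|bear   leaf  one|
|sleepy  bean big|
|north     desert|
|quick        bee|
|computer     sea|
|plane good      |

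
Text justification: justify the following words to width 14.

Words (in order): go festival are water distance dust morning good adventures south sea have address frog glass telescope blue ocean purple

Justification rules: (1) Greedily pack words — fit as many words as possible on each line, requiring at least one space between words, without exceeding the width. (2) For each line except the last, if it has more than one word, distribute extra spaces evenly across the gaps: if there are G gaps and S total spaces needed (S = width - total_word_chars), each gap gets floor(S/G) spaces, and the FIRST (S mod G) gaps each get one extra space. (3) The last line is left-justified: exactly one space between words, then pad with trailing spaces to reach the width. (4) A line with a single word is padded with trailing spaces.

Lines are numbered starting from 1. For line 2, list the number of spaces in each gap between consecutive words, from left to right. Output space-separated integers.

Line 1: ['go', 'festival'] (min_width=11, slack=3)
Line 2: ['are', 'water'] (min_width=9, slack=5)
Line 3: ['distance', 'dust'] (min_width=13, slack=1)
Line 4: ['morning', 'good'] (min_width=12, slack=2)
Line 5: ['adventures'] (min_width=10, slack=4)
Line 6: ['south', 'sea', 'have'] (min_width=14, slack=0)
Line 7: ['address', 'frog'] (min_width=12, slack=2)
Line 8: ['glass'] (min_width=5, slack=9)
Line 9: ['telescope', 'blue'] (min_width=14, slack=0)
Line 10: ['ocean', 'purple'] (min_width=12, slack=2)

Answer: 6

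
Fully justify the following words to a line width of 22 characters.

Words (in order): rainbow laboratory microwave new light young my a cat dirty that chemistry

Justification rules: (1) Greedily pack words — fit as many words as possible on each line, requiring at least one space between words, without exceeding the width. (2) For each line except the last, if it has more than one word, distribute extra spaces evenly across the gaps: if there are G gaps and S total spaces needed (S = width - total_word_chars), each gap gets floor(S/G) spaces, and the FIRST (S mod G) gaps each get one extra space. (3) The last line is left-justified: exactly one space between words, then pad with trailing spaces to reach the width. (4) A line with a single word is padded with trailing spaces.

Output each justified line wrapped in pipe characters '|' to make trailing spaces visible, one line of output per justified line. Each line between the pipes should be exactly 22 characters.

Answer: |rainbow     laboratory|
|microwave   new  light|
|young  my  a cat dirty|
|that chemistry        |

Derivation:
Line 1: ['rainbow', 'laboratory'] (min_width=18, slack=4)
Line 2: ['microwave', 'new', 'light'] (min_width=19, slack=3)
Line 3: ['young', 'my', 'a', 'cat', 'dirty'] (min_width=20, slack=2)
Line 4: ['that', 'chemistry'] (min_width=14, slack=8)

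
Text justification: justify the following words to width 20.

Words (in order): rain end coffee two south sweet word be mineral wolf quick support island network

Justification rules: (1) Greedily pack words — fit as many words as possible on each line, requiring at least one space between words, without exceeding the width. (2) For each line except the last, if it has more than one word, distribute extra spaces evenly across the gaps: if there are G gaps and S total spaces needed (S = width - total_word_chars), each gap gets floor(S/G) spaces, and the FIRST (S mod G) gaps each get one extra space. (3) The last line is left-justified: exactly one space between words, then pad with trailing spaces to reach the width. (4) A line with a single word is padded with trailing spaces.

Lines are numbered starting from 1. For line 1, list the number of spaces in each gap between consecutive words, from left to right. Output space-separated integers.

Line 1: ['rain', 'end', 'coffee', 'two'] (min_width=19, slack=1)
Line 2: ['south', 'sweet', 'word', 'be'] (min_width=19, slack=1)
Line 3: ['mineral', 'wolf', 'quick'] (min_width=18, slack=2)
Line 4: ['support', 'island'] (min_width=14, slack=6)
Line 5: ['network'] (min_width=7, slack=13)

Answer: 2 1 1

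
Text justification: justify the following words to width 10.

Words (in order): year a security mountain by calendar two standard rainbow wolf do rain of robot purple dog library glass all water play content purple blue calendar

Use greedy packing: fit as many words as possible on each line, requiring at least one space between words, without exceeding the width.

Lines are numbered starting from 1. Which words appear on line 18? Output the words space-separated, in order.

Answer: blue

Derivation:
Line 1: ['year', 'a'] (min_width=6, slack=4)
Line 2: ['security'] (min_width=8, slack=2)
Line 3: ['mountain'] (min_width=8, slack=2)
Line 4: ['by'] (min_width=2, slack=8)
Line 5: ['calendar'] (min_width=8, slack=2)
Line 6: ['two'] (min_width=3, slack=7)
Line 7: ['standard'] (min_width=8, slack=2)
Line 8: ['rainbow'] (min_width=7, slack=3)
Line 9: ['wolf', 'do'] (min_width=7, slack=3)
Line 10: ['rain', 'of'] (min_width=7, slack=3)
Line 11: ['robot'] (min_width=5, slack=5)
Line 12: ['purple', 'dog'] (min_width=10, slack=0)
Line 13: ['library'] (min_width=7, slack=3)
Line 14: ['glass', 'all'] (min_width=9, slack=1)
Line 15: ['water', 'play'] (min_width=10, slack=0)
Line 16: ['content'] (min_width=7, slack=3)
Line 17: ['purple'] (min_width=6, slack=4)
Line 18: ['blue'] (min_width=4, slack=6)
Line 19: ['calendar'] (min_width=8, slack=2)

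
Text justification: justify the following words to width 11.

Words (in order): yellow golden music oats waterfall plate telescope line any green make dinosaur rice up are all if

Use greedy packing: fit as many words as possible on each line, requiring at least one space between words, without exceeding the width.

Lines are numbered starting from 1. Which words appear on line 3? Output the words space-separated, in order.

Line 1: ['yellow'] (min_width=6, slack=5)
Line 2: ['golden'] (min_width=6, slack=5)
Line 3: ['music', 'oats'] (min_width=10, slack=1)
Line 4: ['waterfall'] (min_width=9, slack=2)
Line 5: ['plate'] (min_width=5, slack=6)
Line 6: ['telescope'] (min_width=9, slack=2)
Line 7: ['line', 'any'] (min_width=8, slack=3)
Line 8: ['green', 'make'] (min_width=10, slack=1)
Line 9: ['dinosaur'] (min_width=8, slack=3)
Line 10: ['rice', 'up', 'are'] (min_width=11, slack=0)
Line 11: ['all', 'if'] (min_width=6, slack=5)

Answer: music oats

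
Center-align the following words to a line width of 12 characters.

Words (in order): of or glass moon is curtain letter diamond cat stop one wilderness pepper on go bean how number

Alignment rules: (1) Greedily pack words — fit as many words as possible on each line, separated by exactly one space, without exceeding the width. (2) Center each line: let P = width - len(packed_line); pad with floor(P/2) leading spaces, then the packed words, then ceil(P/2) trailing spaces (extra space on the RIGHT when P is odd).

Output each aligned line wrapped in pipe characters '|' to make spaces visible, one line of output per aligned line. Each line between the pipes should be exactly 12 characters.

Line 1: ['of', 'or', 'glass'] (min_width=11, slack=1)
Line 2: ['moon', 'is'] (min_width=7, slack=5)
Line 3: ['curtain'] (min_width=7, slack=5)
Line 4: ['letter'] (min_width=6, slack=6)
Line 5: ['diamond', 'cat'] (min_width=11, slack=1)
Line 6: ['stop', 'one'] (min_width=8, slack=4)
Line 7: ['wilderness'] (min_width=10, slack=2)
Line 8: ['pepper', 'on', 'go'] (min_width=12, slack=0)
Line 9: ['bean', 'how'] (min_width=8, slack=4)
Line 10: ['number'] (min_width=6, slack=6)

Answer: |of or glass |
|  moon is   |
|  curtain   |
|   letter   |
|diamond cat |
|  stop one  |
| wilderness |
|pepper on go|
|  bean how  |
|   number   |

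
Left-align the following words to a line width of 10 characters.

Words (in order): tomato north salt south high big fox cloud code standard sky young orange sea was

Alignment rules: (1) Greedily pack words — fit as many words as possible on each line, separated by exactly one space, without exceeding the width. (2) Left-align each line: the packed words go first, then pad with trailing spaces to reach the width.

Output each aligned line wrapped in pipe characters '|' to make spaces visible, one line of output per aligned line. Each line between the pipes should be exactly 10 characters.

Answer: |tomato    |
|north salt|
|south high|
|big fox   |
|cloud code|
|standard  |
|sky young |
|orange sea|
|was       |

Derivation:
Line 1: ['tomato'] (min_width=6, slack=4)
Line 2: ['north', 'salt'] (min_width=10, slack=0)
Line 3: ['south', 'high'] (min_width=10, slack=0)
Line 4: ['big', 'fox'] (min_width=7, slack=3)
Line 5: ['cloud', 'code'] (min_width=10, slack=0)
Line 6: ['standard'] (min_width=8, slack=2)
Line 7: ['sky', 'young'] (min_width=9, slack=1)
Line 8: ['orange', 'sea'] (min_width=10, slack=0)
Line 9: ['was'] (min_width=3, slack=7)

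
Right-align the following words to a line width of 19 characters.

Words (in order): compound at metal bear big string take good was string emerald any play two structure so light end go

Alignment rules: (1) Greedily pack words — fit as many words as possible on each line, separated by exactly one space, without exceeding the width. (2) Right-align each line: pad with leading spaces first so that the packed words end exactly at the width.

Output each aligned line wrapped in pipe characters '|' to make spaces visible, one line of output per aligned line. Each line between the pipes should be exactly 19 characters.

Answer: |  compound at metal|
|    bear big string|
|      take good was|
| string emerald any|
| play two structure|
|    so light end go|

Derivation:
Line 1: ['compound', 'at', 'metal'] (min_width=17, slack=2)
Line 2: ['bear', 'big', 'string'] (min_width=15, slack=4)
Line 3: ['take', 'good', 'was'] (min_width=13, slack=6)
Line 4: ['string', 'emerald', 'any'] (min_width=18, slack=1)
Line 5: ['play', 'two', 'structure'] (min_width=18, slack=1)
Line 6: ['so', 'light', 'end', 'go'] (min_width=15, slack=4)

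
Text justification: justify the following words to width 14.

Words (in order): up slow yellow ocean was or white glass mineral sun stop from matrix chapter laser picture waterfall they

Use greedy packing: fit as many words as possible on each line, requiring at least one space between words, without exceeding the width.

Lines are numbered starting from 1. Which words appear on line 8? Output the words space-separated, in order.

Line 1: ['up', 'slow', 'yellow'] (min_width=14, slack=0)
Line 2: ['ocean', 'was', 'or'] (min_width=12, slack=2)
Line 3: ['white', 'glass'] (min_width=11, slack=3)
Line 4: ['mineral', 'sun'] (min_width=11, slack=3)
Line 5: ['stop', 'from'] (min_width=9, slack=5)
Line 6: ['matrix', 'chapter'] (min_width=14, slack=0)
Line 7: ['laser', 'picture'] (min_width=13, slack=1)
Line 8: ['waterfall', 'they'] (min_width=14, slack=0)

Answer: waterfall they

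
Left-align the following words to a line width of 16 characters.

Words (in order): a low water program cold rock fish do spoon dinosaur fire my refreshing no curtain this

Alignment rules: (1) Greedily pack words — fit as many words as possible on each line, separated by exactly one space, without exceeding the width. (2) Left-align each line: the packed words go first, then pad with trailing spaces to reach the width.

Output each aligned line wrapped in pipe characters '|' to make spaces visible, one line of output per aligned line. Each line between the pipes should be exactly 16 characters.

Answer: |a low water     |
|program cold    |
|rock fish do    |
|spoon dinosaur  |
|fire my         |
|refreshing no   |
|curtain this    |

Derivation:
Line 1: ['a', 'low', 'water'] (min_width=11, slack=5)
Line 2: ['program', 'cold'] (min_width=12, slack=4)
Line 3: ['rock', 'fish', 'do'] (min_width=12, slack=4)
Line 4: ['spoon', 'dinosaur'] (min_width=14, slack=2)
Line 5: ['fire', 'my'] (min_width=7, slack=9)
Line 6: ['refreshing', 'no'] (min_width=13, slack=3)
Line 7: ['curtain', 'this'] (min_width=12, slack=4)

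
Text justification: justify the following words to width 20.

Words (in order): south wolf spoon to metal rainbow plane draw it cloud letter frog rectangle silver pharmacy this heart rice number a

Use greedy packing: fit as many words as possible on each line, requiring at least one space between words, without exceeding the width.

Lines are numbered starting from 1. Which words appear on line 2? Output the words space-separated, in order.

Answer: metal rainbow plane

Derivation:
Line 1: ['south', 'wolf', 'spoon', 'to'] (min_width=19, slack=1)
Line 2: ['metal', 'rainbow', 'plane'] (min_width=19, slack=1)
Line 3: ['draw', 'it', 'cloud', 'letter'] (min_width=20, slack=0)
Line 4: ['frog', 'rectangle'] (min_width=14, slack=6)
Line 5: ['silver', 'pharmacy', 'this'] (min_width=20, slack=0)
Line 6: ['heart', 'rice', 'number', 'a'] (min_width=19, slack=1)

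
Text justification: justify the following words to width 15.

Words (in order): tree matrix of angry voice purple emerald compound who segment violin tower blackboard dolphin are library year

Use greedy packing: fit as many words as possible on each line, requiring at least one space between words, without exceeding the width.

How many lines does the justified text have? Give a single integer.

Answer: 9

Derivation:
Line 1: ['tree', 'matrix', 'of'] (min_width=14, slack=1)
Line 2: ['angry', 'voice'] (min_width=11, slack=4)
Line 3: ['purple', 'emerald'] (min_width=14, slack=1)
Line 4: ['compound', 'who'] (min_width=12, slack=3)
Line 5: ['segment', 'violin'] (min_width=14, slack=1)
Line 6: ['tower'] (min_width=5, slack=10)
Line 7: ['blackboard'] (min_width=10, slack=5)
Line 8: ['dolphin', 'are'] (min_width=11, slack=4)
Line 9: ['library', 'year'] (min_width=12, slack=3)
Total lines: 9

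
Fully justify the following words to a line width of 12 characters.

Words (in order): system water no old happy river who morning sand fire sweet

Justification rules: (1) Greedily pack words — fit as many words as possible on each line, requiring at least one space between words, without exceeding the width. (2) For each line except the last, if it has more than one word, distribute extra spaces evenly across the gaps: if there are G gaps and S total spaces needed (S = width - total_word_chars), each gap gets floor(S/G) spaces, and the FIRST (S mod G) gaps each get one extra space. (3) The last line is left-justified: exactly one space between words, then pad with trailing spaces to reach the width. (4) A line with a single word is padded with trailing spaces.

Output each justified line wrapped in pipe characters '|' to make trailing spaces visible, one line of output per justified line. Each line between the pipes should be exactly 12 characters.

Answer: |system water|
|no old happy|
|river    who|
|morning sand|
|fire sweet  |

Derivation:
Line 1: ['system', 'water'] (min_width=12, slack=0)
Line 2: ['no', 'old', 'happy'] (min_width=12, slack=0)
Line 3: ['river', 'who'] (min_width=9, slack=3)
Line 4: ['morning', 'sand'] (min_width=12, slack=0)
Line 5: ['fire', 'sweet'] (min_width=10, slack=2)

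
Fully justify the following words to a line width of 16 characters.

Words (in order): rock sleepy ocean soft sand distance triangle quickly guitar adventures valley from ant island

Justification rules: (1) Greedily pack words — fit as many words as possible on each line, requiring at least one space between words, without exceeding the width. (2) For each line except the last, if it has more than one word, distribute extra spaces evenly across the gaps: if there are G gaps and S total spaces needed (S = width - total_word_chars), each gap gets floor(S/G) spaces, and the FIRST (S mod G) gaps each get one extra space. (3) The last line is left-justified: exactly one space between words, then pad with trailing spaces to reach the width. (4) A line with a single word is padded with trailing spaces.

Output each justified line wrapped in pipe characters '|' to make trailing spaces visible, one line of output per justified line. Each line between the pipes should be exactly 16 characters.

Line 1: ['rock', 'sleepy'] (min_width=11, slack=5)
Line 2: ['ocean', 'soft', 'sand'] (min_width=15, slack=1)
Line 3: ['distance'] (min_width=8, slack=8)
Line 4: ['triangle', 'quickly'] (min_width=16, slack=0)
Line 5: ['guitar'] (min_width=6, slack=10)
Line 6: ['adventures'] (min_width=10, slack=6)
Line 7: ['valley', 'from', 'ant'] (min_width=15, slack=1)
Line 8: ['island'] (min_width=6, slack=10)

Answer: |rock      sleepy|
|ocean  soft sand|
|distance        |
|triangle quickly|
|guitar          |
|adventures      |
|valley  from ant|
|island          |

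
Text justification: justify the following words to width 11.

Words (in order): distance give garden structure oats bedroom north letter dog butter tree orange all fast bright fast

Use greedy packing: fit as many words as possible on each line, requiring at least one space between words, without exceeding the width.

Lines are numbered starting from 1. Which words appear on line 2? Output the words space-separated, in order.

Answer: give garden

Derivation:
Line 1: ['distance'] (min_width=8, slack=3)
Line 2: ['give', 'garden'] (min_width=11, slack=0)
Line 3: ['structure'] (min_width=9, slack=2)
Line 4: ['oats'] (min_width=4, slack=7)
Line 5: ['bedroom'] (min_width=7, slack=4)
Line 6: ['north'] (min_width=5, slack=6)
Line 7: ['letter', 'dog'] (min_width=10, slack=1)
Line 8: ['butter', 'tree'] (min_width=11, slack=0)
Line 9: ['orange', 'all'] (min_width=10, slack=1)
Line 10: ['fast', 'bright'] (min_width=11, slack=0)
Line 11: ['fast'] (min_width=4, slack=7)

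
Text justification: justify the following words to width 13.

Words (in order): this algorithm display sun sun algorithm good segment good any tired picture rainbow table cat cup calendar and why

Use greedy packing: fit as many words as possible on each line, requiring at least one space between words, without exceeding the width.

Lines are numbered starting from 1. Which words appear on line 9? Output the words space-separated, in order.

Answer: cat cup

Derivation:
Line 1: ['this'] (min_width=4, slack=9)
Line 2: ['algorithm'] (min_width=9, slack=4)
Line 3: ['display', 'sun'] (min_width=11, slack=2)
Line 4: ['sun', 'algorithm'] (min_width=13, slack=0)
Line 5: ['good', 'segment'] (min_width=12, slack=1)
Line 6: ['good', 'any'] (min_width=8, slack=5)
Line 7: ['tired', 'picture'] (min_width=13, slack=0)
Line 8: ['rainbow', 'table'] (min_width=13, slack=0)
Line 9: ['cat', 'cup'] (min_width=7, slack=6)
Line 10: ['calendar', 'and'] (min_width=12, slack=1)
Line 11: ['why'] (min_width=3, slack=10)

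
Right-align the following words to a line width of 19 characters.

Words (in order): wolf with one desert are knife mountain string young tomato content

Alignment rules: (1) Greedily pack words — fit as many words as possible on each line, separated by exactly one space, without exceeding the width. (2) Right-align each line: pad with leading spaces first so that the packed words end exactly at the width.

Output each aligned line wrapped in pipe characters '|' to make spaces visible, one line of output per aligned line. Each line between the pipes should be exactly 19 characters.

Answer: |      wolf with one|
|   desert are knife|
|    mountain string|
|       young tomato|
|            content|

Derivation:
Line 1: ['wolf', 'with', 'one'] (min_width=13, slack=6)
Line 2: ['desert', 'are', 'knife'] (min_width=16, slack=3)
Line 3: ['mountain', 'string'] (min_width=15, slack=4)
Line 4: ['young', 'tomato'] (min_width=12, slack=7)
Line 5: ['content'] (min_width=7, slack=12)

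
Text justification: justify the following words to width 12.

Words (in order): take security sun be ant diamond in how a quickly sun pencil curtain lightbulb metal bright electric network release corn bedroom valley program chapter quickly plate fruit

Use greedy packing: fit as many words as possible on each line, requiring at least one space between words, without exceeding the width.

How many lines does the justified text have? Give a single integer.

Line 1: ['take'] (min_width=4, slack=8)
Line 2: ['security', 'sun'] (min_width=12, slack=0)
Line 3: ['be', 'ant'] (min_width=6, slack=6)
Line 4: ['diamond', 'in'] (min_width=10, slack=2)
Line 5: ['how', 'a'] (min_width=5, slack=7)
Line 6: ['quickly', 'sun'] (min_width=11, slack=1)
Line 7: ['pencil'] (min_width=6, slack=6)
Line 8: ['curtain'] (min_width=7, slack=5)
Line 9: ['lightbulb'] (min_width=9, slack=3)
Line 10: ['metal', 'bright'] (min_width=12, slack=0)
Line 11: ['electric'] (min_width=8, slack=4)
Line 12: ['network'] (min_width=7, slack=5)
Line 13: ['release', 'corn'] (min_width=12, slack=0)
Line 14: ['bedroom'] (min_width=7, slack=5)
Line 15: ['valley'] (min_width=6, slack=6)
Line 16: ['program'] (min_width=7, slack=5)
Line 17: ['chapter'] (min_width=7, slack=5)
Line 18: ['quickly'] (min_width=7, slack=5)
Line 19: ['plate', 'fruit'] (min_width=11, slack=1)
Total lines: 19

Answer: 19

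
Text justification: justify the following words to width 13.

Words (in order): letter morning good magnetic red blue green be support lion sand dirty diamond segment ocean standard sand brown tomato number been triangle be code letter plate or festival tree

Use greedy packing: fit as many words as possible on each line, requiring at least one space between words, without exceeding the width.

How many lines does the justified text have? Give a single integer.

Line 1: ['letter'] (min_width=6, slack=7)
Line 2: ['morning', 'good'] (min_width=12, slack=1)
Line 3: ['magnetic', 'red'] (min_width=12, slack=1)
Line 4: ['blue', 'green', 'be'] (min_width=13, slack=0)
Line 5: ['support', 'lion'] (min_width=12, slack=1)
Line 6: ['sand', 'dirty'] (min_width=10, slack=3)
Line 7: ['diamond'] (min_width=7, slack=6)
Line 8: ['segment', 'ocean'] (min_width=13, slack=0)
Line 9: ['standard', 'sand'] (min_width=13, slack=0)
Line 10: ['brown', 'tomato'] (min_width=12, slack=1)
Line 11: ['number', 'been'] (min_width=11, slack=2)
Line 12: ['triangle', 'be'] (min_width=11, slack=2)
Line 13: ['code', 'letter'] (min_width=11, slack=2)
Line 14: ['plate', 'or'] (min_width=8, slack=5)
Line 15: ['festival', 'tree'] (min_width=13, slack=0)
Total lines: 15

Answer: 15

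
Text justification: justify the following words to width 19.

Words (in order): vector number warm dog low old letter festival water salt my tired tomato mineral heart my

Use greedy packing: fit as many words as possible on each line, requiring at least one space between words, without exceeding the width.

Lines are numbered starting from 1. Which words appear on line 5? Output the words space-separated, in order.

Answer: mineral heart my

Derivation:
Line 1: ['vector', 'number', 'warm'] (min_width=18, slack=1)
Line 2: ['dog', 'low', 'old', 'letter'] (min_width=18, slack=1)
Line 3: ['festival', 'water', 'salt'] (min_width=19, slack=0)
Line 4: ['my', 'tired', 'tomato'] (min_width=15, slack=4)
Line 5: ['mineral', 'heart', 'my'] (min_width=16, slack=3)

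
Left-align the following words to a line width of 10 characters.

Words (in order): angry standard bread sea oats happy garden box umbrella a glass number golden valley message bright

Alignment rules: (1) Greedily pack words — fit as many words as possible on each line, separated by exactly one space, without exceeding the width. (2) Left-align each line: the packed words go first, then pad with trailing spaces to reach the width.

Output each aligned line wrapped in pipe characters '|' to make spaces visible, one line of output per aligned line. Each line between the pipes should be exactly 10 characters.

Answer: |angry     |
|standard  |
|bread sea |
|oats happy|
|garden box|
|umbrella a|
|glass     |
|number    |
|golden    |
|valley    |
|message   |
|bright    |

Derivation:
Line 1: ['angry'] (min_width=5, slack=5)
Line 2: ['standard'] (min_width=8, slack=2)
Line 3: ['bread', 'sea'] (min_width=9, slack=1)
Line 4: ['oats', 'happy'] (min_width=10, slack=0)
Line 5: ['garden', 'box'] (min_width=10, slack=0)
Line 6: ['umbrella', 'a'] (min_width=10, slack=0)
Line 7: ['glass'] (min_width=5, slack=5)
Line 8: ['number'] (min_width=6, slack=4)
Line 9: ['golden'] (min_width=6, slack=4)
Line 10: ['valley'] (min_width=6, slack=4)
Line 11: ['message'] (min_width=7, slack=3)
Line 12: ['bright'] (min_width=6, slack=4)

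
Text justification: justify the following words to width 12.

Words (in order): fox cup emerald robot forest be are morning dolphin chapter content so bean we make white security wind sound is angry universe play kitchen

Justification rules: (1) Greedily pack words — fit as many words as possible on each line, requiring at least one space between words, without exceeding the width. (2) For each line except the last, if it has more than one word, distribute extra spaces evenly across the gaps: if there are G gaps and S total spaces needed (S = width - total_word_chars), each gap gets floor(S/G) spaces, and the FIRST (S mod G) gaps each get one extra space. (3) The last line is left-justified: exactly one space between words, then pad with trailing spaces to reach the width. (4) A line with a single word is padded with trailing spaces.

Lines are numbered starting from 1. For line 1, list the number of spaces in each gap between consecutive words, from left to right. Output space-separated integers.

Line 1: ['fox', 'cup'] (min_width=7, slack=5)
Line 2: ['emerald'] (min_width=7, slack=5)
Line 3: ['robot', 'forest'] (min_width=12, slack=0)
Line 4: ['be', 'are'] (min_width=6, slack=6)
Line 5: ['morning'] (min_width=7, slack=5)
Line 6: ['dolphin'] (min_width=7, slack=5)
Line 7: ['chapter'] (min_width=7, slack=5)
Line 8: ['content', 'so'] (min_width=10, slack=2)
Line 9: ['bean', 'we', 'make'] (min_width=12, slack=0)
Line 10: ['white'] (min_width=5, slack=7)
Line 11: ['security'] (min_width=8, slack=4)
Line 12: ['wind', 'sound'] (min_width=10, slack=2)
Line 13: ['is', 'angry'] (min_width=8, slack=4)
Line 14: ['universe'] (min_width=8, slack=4)
Line 15: ['play', 'kitchen'] (min_width=12, slack=0)

Answer: 6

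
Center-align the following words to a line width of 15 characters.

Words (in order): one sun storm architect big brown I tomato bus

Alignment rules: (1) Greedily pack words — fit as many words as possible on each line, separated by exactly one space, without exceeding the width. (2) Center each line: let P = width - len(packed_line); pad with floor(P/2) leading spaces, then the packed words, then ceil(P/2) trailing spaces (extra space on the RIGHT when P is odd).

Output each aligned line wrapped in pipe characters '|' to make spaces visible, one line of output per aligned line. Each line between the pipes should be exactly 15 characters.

Line 1: ['one', 'sun', 'storm'] (min_width=13, slack=2)
Line 2: ['architect', 'big'] (min_width=13, slack=2)
Line 3: ['brown', 'I', 'tomato'] (min_width=14, slack=1)
Line 4: ['bus'] (min_width=3, slack=12)

Answer: | one sun storm |
| architect big |
|brown I tomato |
|      bus      |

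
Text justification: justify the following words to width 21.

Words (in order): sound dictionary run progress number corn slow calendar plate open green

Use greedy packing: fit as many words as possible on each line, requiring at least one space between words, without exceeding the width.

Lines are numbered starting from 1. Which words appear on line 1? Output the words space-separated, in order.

Line 1: ['sound', 'dictionary', 'run'] (min_width=20, slack=1)
Line 2: ['progress', 'number', 'corn'] (min_width=20, slack=1)
Line 3: ['slow', 'calendar', 'plate'] (min_width=19, slack=2)
Line 4: ['open', 'green'] (min_width=10, slack=11)

Answer: sound dictionary run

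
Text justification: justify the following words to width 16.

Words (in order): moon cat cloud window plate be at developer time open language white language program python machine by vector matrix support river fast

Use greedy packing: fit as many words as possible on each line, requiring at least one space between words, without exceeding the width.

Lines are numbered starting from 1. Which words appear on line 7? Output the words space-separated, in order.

Answer: python machine

Derivation:
Line 1: ['moon', 'cat', 'cloud'] (min_width=14, slack=2)
Line 2: ['window', 'plate', 'be'] (min_width=15, slack=1)
Line 3: ['at', 'developer'] (min_width=12, slack=4)
Line 4: ['time', 'open'] (min_width=9, slack=7)
Line 5: ['language', 'white'] (min_width=14, slack=2)
Line 6: ['language', 'program'] (min_width=16, slack=0)
Line 7: ['python', 'machine'] (min_width=14, slack=2)
Line 8: ['by', 'vector', 'matrix'] (min_width=16, slack=0)
Line 9: ['support', 'river'] (min_width=13, slack=3)
Line 10: ['fast'] (min_width=4, slack=12)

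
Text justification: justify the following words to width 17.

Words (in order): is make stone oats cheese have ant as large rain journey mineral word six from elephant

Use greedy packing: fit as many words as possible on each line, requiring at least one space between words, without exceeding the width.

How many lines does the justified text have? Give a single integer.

Line 1: ['is', 'make', 'stone'] (min_width=13, slack=4)
Line 2: ['oats', 'cheese', 'have'] (min_width=16, slack=1)
Line 3: ['ant', 'as', 'large', 'rain'] (min_width=17, slack=0)
Line 4: ['journey', 'mineral'] (min_width=15, slack=2)
Line 5: ['word', 'six', 'from'] (min_width=13, slack=4)
Line 6: ['elephant'] (min_width=8, slack=9)
Total lines: 6

Answer: 6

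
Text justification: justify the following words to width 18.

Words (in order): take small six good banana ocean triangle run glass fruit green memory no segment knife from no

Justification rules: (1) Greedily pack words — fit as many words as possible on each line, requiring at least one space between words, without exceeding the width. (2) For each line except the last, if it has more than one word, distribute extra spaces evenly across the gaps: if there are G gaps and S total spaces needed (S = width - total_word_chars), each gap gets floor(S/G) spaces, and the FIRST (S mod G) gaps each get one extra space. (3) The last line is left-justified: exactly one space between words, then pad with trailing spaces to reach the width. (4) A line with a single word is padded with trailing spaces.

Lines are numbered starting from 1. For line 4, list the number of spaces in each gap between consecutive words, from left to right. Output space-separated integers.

Answer: 1 1

Derivation:
Line 1: ['take', 'small', 'six'] (min_width=14, slack=4)
Line 2: ['good', 'banana', 'ocean'] (min_width=17, slack=1)
Line 3: ['triangle', 'run', 'glass'] (min_width=18, slack=0)
Line 4: ['fruit', 'green', 'memory'] (min_width=18, slack=0)
Line 5: ['no', 'segment', 'knife'] (min_width=16, slack=2)
Line 6: ['from', 'no'] (min_width=7, slack=11)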